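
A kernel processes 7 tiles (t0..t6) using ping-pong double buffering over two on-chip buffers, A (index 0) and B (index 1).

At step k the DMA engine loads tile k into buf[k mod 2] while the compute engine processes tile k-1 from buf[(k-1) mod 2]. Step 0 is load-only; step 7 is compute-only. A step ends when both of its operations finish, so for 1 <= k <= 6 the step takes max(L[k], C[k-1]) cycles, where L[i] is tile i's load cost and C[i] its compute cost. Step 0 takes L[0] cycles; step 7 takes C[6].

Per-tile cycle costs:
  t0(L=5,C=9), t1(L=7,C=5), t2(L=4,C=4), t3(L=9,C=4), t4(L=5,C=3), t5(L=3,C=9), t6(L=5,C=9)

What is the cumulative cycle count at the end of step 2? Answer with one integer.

end_cycle[2] = 19

step 0: L[0]=5 → dur=5, Σ=5 | A=load:t0 B=idle [load-only]
step 1: L[1]=7 C[0]=9 → dur=9, Σ=14 | A=compute:t0 B=load:t1 [compute-bound]
step 2: L[2]=4 C[1]=5 → dur=5, Σ=19 | A=load:t2 B=compute:t1 [compute-bound]
step 3: L[3]=9 C[2]=4 → dur=9, Σ=28 | A=compute:t2 B=load:t3 [load-bound]
step 4: L[4]=5 C[3]=4 → dur=5, Σ=33 | A=load:t4 B=compute:t3 [load-bound]
step 5: L[5]=3 C[4]=3 → dur=3, Σ=36 | A=compute:t4 B=load:t5 [tied]
step 6: L[6]=5 C[5]=9 → dur=9, Σ=45 | A=load:t6 B=compute:t5 [compute-bound]
step 7: C[6]=9 → dur=9, Σ=54 | A=compute:t6 B=idle [compute-only]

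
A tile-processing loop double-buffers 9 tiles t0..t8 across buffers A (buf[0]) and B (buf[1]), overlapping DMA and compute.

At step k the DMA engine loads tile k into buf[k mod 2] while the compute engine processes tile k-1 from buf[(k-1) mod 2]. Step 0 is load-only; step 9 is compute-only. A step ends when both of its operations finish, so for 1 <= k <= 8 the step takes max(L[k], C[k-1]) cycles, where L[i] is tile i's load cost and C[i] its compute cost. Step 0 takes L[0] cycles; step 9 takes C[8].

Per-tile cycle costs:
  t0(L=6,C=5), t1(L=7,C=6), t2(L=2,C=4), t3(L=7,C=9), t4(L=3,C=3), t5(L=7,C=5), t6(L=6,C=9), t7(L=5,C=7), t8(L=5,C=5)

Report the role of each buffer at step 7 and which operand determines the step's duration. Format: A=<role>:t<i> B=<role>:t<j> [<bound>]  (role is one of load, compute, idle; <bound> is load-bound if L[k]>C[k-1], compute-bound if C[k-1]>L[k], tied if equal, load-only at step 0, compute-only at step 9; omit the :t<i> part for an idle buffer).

step 7: A=compute:t6 B=load:t7 [compute-bound]

[0] DMA t0→A (6c) ∥ CU idle ⇒ 6c, clock 6
[1] DMA t1→B (7c) ∥ CU A:t0 (5c) ⇒ 7c, clock 13
[2] DMA t2→A (2c) ∥ CU B:t1 (6c) ⇒ 6c, clock 19
[3] DMA t3→B (7c) ∥ CU A:t2 (4c) ⇒ 7c, clock 26
[4] DMA t4→A (3c) ∥ CU B:t3 (9c) ⇒ 9c, clock 35
[5] DMA t5→B (7c) ∥ CU A:t4 (3c) ⇒ 7c, clock 42
[6] DMA t6→A (6c) ∥ CU B:t5 (5c) ⇒ 6c, clock 48
[7] DMA t7→B (5c) ∥ CU A:t6 (9c) ⇒ 9c, clock 57
[8] DMA t8→A (5c) ∥ CU B:t7 (7c) ⇒ 7c, clock 64
[9] DMA idle ∥ CU A:t8 (5c) ⇒ 5c, clock 69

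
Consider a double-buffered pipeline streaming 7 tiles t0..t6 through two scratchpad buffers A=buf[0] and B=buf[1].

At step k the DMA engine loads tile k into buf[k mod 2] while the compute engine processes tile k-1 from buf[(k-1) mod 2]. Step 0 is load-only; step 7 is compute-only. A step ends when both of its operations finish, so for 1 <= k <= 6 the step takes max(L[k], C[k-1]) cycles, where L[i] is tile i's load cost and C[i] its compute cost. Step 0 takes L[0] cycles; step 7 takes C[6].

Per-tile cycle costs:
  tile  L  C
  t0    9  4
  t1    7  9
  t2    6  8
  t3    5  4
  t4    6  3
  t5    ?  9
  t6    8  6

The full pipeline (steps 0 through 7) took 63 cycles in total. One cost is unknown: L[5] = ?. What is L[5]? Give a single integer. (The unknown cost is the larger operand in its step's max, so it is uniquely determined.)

step 0 | dur = L[0]=9 = 9
step 1 | dur = max(L[1]=7, C[0]=4) = 7
step 2 | dur = max(L[2]=6, C[1]=9) = 9
step 3 | dur = max(L[3]=5, C[2]=8) = 8
step 4 | dur = max(L[4]=6, C[3]=4) = 6
step 5 | dur = max(L[5]=?, C[4]=3) = L[5]  (unknown; binding)
step 6 | dur = max(L[6]=8, C[5]=9) = 9
step 7 | dur = C[6]=6 = 6
sum of known step durations = 54
dur[5] = total - known = 63 - 54 = 9
L[5] is the binding max in step 5, so L[5] = dur[5] = 9

L[5] = 9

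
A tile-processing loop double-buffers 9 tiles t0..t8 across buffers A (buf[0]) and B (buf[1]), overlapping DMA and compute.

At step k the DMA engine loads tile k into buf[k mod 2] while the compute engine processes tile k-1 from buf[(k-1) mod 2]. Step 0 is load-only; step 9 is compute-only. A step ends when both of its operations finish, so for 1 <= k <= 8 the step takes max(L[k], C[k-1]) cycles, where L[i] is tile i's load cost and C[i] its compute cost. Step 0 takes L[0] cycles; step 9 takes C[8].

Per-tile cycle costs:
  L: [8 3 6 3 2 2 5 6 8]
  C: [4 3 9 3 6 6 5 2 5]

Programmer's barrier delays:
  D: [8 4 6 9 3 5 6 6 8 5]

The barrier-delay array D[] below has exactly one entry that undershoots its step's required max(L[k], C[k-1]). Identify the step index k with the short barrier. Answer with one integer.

hazard at step 5

step 0: need L[0]=8 = 8; D[0]=8 ok
step 1: need max(L[1]=3,C[0]=4) = 4; D[1]=4 ok
step 2: need max(L[2]=6,C[1]=3) = 6; D[2]=6 ok
step 3: need max(L[3]=3,C[2]=9) = 9; D[3]=9 ok
step 4: need max(L[4]=2,C[3]=3) = 3; D[4]=3 ok
step 5: need max(L[5]=2,C[4]=6) = 6; D[5]=5 SHORT
step 6: need max(L[6]=5,C[5]=6) = 6; D[6]=6 ok
step 7: need max(L[7]=6,C[6]=5) = 6; D[7]=6 ok
step 8: need max(L[8]=8,C[7]=2) = 8; D[8]=8 ok
step 9: need C[8]=5 = 5; D[9]=5 ok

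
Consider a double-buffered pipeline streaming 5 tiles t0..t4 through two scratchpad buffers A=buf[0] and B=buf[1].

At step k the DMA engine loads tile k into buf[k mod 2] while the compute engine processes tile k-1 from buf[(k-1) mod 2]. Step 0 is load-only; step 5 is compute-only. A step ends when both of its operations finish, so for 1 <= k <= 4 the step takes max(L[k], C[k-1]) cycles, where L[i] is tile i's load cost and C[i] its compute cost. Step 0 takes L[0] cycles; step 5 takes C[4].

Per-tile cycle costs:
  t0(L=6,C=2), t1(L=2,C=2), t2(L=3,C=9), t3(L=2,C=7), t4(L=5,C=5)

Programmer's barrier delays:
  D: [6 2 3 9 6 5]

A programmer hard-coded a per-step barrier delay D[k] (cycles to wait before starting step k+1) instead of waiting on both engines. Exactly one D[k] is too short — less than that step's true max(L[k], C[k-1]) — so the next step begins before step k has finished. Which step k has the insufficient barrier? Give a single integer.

k=0 barrier L[0]=6→6c, D[0]=6 ok
k=1 barrier max(L[1]=2,C[0]=2)→2c, D[1]=2 ok
k=2 barrier max(L[2]=3,C[1]=2)→3c, D[2]=3 ok
k=3 barrier max(L[3]=2,C[2]=9)→9c, D[3]=9 ok
k=4 barrier max(L[4]=5,C[3]=7)→7c, D[4]=6 SHORT
k=5 barrier C[4]=5→5c, D[5]=5 ok

hazard at step 4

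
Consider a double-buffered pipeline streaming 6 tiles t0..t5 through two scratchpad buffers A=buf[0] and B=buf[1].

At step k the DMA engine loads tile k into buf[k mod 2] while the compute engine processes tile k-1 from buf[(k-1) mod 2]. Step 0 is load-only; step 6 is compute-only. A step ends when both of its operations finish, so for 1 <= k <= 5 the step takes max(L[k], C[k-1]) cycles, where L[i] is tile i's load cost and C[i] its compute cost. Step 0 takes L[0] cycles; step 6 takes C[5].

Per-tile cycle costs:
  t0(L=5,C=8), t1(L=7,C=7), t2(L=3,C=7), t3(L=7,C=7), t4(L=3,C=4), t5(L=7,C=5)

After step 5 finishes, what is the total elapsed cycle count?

end_cycle[5] = 41

  0. 5=5c; end=5; A:t0 B:-
  1. max(7,8)=8c; end=13; A:t0 B:t1
  2. max(3,7)=7c; end=20; A:t2 B:t1
  3. max(7,7)=7c; end=27; A:t2 B:t3
  4. max(3,7)=7c; end=34; A:t4 B:t3
  5. max(7,4)=7c; end=41; A:t4 B:t5
  6. 5=5c; end=46; A:t4 B:t5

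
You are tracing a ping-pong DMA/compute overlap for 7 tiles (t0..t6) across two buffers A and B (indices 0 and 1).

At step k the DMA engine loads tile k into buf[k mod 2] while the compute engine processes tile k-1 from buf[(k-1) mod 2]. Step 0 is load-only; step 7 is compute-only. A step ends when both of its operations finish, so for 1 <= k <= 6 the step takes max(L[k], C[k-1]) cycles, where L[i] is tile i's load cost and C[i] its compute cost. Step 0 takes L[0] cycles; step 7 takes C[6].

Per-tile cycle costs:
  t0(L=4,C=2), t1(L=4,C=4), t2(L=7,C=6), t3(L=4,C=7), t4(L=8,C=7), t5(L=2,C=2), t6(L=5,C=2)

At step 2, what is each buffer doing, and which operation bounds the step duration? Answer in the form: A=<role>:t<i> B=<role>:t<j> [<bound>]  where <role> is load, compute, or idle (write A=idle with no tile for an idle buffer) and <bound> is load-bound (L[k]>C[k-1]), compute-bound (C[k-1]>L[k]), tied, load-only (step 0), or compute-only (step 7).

k=0 load=t0/4c comp=- wait=4 total=4
k=1 load=t1/4c comp=t0/2c wait=4 total=8
k=2 load=t2/7c comp=t1/4c wait=7 total=15
k=3 load=t3/4c comp=t2/6c wait=6 total=21
k=4 load=t4/8c comp=t3/7c wait=8 total=29
k=5 load=t5/2c comp=t4/7c wait=7 total=36
k=6 load=t6/5c comp=t5/2c wait=5 total=41
k=7 load=- comp=t6/2c wait=2 total=43

step 2: A=load:t2 B=compute:t1 [load-bound]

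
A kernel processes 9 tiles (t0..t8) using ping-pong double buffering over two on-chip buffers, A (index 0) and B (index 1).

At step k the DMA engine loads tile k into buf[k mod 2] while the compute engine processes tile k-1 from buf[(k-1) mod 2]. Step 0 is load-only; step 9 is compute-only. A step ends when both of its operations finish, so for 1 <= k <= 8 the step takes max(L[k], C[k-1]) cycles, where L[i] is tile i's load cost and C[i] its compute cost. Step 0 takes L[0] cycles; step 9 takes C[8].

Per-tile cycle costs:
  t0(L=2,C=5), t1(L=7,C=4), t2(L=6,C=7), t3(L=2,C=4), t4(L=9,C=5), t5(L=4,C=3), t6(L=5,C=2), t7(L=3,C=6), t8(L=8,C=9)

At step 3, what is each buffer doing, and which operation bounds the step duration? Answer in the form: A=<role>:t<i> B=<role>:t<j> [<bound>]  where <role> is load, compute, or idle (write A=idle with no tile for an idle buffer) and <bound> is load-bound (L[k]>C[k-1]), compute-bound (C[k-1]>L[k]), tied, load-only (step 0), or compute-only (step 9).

step 3: A=compute:t2 B=load:t3 [compute-bound]

k=0 load=t0/2c comp=- wait=2 total=2
k=1 load=t1/7c comp=t0/5c wait=7 total=9
k=2 load=t2/6c comp=t1/4c wait=6 total=15
k=3 load=t3/2c comp=t2/7c wait=7 total=22
k=4 load=t4/9c comp=t3/4c wait=9 total=31
k=5 load=t5/4c comp=t4/5c wait=5 total=36
k=6 load=t6/5c comp=t5/3c wait=5 total=41
k=7 load=t7/3c comp=t6/2c wait=3 total=44
k=8 load=t8/8c comp=t7/6c wait=8 total=52
k=9 load=- comp=t8/9c wait=9 total=61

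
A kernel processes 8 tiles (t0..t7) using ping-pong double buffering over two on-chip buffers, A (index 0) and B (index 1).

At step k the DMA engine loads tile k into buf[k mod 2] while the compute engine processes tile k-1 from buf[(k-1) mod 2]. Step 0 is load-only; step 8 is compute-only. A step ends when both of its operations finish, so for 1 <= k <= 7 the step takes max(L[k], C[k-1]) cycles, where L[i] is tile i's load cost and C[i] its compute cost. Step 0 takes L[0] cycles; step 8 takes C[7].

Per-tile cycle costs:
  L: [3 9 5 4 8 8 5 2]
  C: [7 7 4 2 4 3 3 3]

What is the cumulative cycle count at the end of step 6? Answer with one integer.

  0. 3=3c; end=3; A:t0 B:-
  1. max(9,7)=9c; end=12; A:t0 B:t1
  2. max(5,7)=7c; end=19; A:t2 B:t1
  3. max(4,4)=4c; end=23; A:t2 B:t3
  4. max(8,2)=8c; end=31; A:t4 B:t3
  5. max(8,4)=8c; end=39; A:t4 B:t5
  6. max(5,3)=5c; end=44; A:t6 B:t5
  7. max(2,3)=3c; end=47; A:t6 B:t7
  8. 3=3c; end=50; A:t6 B:t7

end_cycle[6] = 44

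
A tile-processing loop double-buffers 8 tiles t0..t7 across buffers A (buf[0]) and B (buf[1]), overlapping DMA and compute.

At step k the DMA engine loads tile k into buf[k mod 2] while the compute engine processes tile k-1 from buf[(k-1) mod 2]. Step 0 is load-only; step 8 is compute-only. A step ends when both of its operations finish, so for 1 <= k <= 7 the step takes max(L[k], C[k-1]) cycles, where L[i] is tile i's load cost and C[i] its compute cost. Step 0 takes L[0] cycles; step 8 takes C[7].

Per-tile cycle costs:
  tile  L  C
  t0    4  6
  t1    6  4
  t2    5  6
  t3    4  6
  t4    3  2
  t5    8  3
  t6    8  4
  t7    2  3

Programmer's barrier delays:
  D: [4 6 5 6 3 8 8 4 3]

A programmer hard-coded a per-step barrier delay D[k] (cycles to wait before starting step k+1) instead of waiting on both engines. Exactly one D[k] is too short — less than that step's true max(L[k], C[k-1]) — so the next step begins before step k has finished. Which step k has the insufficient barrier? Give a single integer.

hazard at step 4

k=0 barrier L[0]=4→4c, D[0]=4 ok
k=1 barrier max(L[1]=6,C[0]=6)→6c, D[1]=6 ok
k=2 barrier max(L[2]=5,C[1]=4)→5c, D[2]=5 ok
k=3 barrier max(L[3]=4,C[2]=6)→6c, D[3]=6 ok
k=4 barrier max(L[4]=3,C[3]=6)→6c, D[4]=3 SHORT
k=5 barrier max(L[5]=8,C[4]=2)→8c, D[5]=8 ok
k=6 barrier max(L[6]=8,C[5]=3)→8c, D[6]=8 ok
k=7 barrier max(L[7]=2,C[6]=4)→4c, D[7]=4 ok
k=8 barrier C[7]=3→3c, D[8]=3 ok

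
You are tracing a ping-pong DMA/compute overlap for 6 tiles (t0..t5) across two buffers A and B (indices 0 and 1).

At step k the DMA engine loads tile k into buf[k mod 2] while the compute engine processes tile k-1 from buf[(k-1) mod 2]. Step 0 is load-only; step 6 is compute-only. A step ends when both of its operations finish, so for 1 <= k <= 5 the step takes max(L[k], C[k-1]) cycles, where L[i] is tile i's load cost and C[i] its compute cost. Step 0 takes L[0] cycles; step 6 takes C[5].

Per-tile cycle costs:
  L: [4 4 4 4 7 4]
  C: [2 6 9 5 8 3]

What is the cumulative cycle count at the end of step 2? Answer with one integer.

k=0 load=t0/4c comp=- wait=4 total=4
k=1 load=t1/4c comp=t0/2c wait=4 total=8
k=2 load=t2/4c comp=t1/6c wait=6 total=14
k=3 load=t3/4c comp=t2/9c wait=9 total=23
k=4 load=t4/7c comp=t3/5c wait=7 total=30
k=5 load=t5/4c comp=t4/8c wait=8 total=38
k=6 load=- comp=t5/3c wait=3 total=41

end_cycle[2] = 14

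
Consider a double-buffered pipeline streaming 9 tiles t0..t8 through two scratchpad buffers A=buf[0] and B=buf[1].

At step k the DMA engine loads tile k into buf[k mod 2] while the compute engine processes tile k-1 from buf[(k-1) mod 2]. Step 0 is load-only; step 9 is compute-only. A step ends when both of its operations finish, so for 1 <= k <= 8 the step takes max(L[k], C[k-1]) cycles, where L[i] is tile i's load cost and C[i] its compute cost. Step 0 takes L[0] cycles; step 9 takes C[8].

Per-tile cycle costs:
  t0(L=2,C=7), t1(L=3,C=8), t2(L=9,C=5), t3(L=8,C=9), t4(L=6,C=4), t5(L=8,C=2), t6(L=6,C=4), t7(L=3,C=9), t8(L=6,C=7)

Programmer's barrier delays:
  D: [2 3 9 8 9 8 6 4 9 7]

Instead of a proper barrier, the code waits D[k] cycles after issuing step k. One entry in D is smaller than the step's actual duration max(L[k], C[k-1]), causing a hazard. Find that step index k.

hazard at step 1

step 0: need L[0]=2 = 2; D[0]=2 ok
step 1: need max(L[1]=3,C[0]=7) = 7; D[1]=3 SHORT
step 2: need max(L[2]=9,C[1]=8) = 9; D[2]=9 ok
step 3: need max(L[3]=8,C[2]=5) = 8; D[3]=8 ok
step 4: need max(L[4]=6,C[3]=9) = 9; D[4]=9 ok
step 5: need max(L[5]=8,C[4]=4) = 8; D[5]=8 ok
step 6: need max(L[6]=6,C[5]=2) = 6; D[6]=6 ok
step 7: need max(L[7]=3,C[6]=4) = 4; D[7]=4 ok
step 8: need max(L[8]=6,C[7]=9) = 9; D[8]=9 ok
step 9: need C[8]=7 = 7; D[9]=7 ok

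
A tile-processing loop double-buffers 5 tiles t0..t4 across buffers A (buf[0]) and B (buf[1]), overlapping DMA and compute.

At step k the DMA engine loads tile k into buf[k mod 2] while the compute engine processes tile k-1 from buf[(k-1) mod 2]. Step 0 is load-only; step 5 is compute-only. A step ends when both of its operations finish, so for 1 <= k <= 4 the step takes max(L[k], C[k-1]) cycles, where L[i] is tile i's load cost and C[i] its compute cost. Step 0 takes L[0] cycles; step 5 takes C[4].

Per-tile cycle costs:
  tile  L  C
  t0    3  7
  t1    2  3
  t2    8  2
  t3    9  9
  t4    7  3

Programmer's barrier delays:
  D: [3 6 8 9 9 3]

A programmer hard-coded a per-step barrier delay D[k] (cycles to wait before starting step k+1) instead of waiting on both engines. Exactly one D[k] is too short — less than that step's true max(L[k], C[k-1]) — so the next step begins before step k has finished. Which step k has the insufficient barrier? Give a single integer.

hazard at step 1

step 0: need L[0]=3 = 3; D[0]=3 ok
step 1: need max(L[1]=2,C[0]=7) = 7; D[1]=6 SHORT
step 2: need max(L[2]=8,C[1]=3) = 8; D[2]=8 ok
step 3: need max(L[3]=9,C[2]=2) = 9; D[3]=9 ok
step 4: need max(L[4]=7,C[3]=9) = 9; D[4]=9 ok
step 5: need C[4]=3 = 3; D[5]=3 ok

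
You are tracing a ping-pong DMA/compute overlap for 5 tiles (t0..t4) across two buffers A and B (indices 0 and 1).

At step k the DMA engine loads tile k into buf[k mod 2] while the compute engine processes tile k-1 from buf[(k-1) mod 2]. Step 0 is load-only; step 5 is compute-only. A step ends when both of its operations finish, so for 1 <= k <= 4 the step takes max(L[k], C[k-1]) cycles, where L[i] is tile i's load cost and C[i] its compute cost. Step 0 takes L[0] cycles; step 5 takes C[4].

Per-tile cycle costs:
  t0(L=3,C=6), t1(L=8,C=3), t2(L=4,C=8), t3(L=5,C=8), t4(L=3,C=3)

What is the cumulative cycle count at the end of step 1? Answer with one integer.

end_cycle[1] = 11

  0. 3=3c; end=3; A:t0 B:-
  1. max(8,6)=8c; end=11; A:t0 B:t1
  2. max(4,3)=4c; end=15; A:t2 B:t1
  3. max(5,8)=8c; end=23; A:t2 B:t3
  4. max(3,8)=8c; end=31; A:t4 B:t3
  5. 3=3c; end=34; A:t4 B:t3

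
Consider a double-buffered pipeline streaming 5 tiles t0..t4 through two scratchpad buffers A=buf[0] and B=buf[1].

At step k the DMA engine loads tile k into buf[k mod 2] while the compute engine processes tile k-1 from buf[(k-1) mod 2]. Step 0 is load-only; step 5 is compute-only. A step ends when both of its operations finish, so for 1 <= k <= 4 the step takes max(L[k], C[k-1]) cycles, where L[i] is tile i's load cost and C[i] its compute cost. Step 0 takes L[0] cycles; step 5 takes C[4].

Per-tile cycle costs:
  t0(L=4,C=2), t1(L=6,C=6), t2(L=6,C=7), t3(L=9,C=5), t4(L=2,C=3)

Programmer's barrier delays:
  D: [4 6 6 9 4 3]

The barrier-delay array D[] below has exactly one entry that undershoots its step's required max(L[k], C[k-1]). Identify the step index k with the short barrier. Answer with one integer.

[0] required=L[0]=4=4 vs D=4 ok
[1] required=max(L[1]=6,C[0]=2)=6 vs D=6 ok
[2] required=max(L[2]=6,C[1]=6)=6 vs D=6 ok
[3] required=max(L[3]=9,C[2]=7)=9 vs D=9 ok
[4] required=max(L[4]=2,C[3]=5)=5 vs D=4 SHORT
[5] required=C[4]=3=3 vs D=3 ok

hazard at step 4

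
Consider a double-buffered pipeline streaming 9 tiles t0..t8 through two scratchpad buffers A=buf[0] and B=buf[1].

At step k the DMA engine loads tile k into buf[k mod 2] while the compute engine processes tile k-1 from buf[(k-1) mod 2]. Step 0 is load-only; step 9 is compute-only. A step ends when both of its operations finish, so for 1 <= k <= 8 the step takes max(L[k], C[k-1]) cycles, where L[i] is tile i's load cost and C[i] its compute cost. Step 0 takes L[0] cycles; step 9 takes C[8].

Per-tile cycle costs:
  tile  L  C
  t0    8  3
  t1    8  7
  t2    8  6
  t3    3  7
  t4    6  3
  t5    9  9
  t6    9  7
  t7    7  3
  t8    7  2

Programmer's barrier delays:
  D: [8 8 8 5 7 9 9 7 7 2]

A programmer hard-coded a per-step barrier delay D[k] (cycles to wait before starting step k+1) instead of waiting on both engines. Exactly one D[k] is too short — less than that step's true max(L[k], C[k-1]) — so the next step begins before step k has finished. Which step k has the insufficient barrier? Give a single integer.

hazard at step 3

k=0 barrier L[0]=8→8c, D[0]=8 ok
k=1 barrier max(L[1]=8,C[0]=3)→8c, D[1]=8 ok
k=2 barrier max(L[2]=8,C[1]=7)→8c, D[2]=8 ok
k=3 barrier max(L[3]=3,C[2]=6)→6c, D[3]=5 SHORT
k=4 barrier max(L[4]=6,C[3]=7)→7c, D[4]=7 ok
k=5 barrier max(L[5]=9,C[4]=3)→9c, D[5]=9 ok
k=6 barrier max(L[6]=9,C[5]=9)→9c, D[6]=9 ok
k=7 barrier max(L[7]=7,C[6]=7)→7c, D[7]=7 ok
k=8 barrier max(L[8]=7,C[7]=3)→7c, D[8]=7 ok
k=9 barrier C[8]=2→2c, D[9]=2 ok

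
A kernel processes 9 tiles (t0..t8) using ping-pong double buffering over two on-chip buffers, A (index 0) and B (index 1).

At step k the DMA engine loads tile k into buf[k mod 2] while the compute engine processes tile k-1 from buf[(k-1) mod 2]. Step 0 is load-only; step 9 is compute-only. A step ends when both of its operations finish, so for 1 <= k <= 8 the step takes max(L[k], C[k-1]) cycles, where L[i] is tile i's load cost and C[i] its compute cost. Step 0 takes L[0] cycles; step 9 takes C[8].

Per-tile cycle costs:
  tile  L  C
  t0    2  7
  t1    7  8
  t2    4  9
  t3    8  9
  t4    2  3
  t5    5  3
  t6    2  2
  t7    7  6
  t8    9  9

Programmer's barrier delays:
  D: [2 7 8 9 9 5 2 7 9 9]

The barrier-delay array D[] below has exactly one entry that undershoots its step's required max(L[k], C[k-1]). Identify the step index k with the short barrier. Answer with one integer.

k=0 barrier L[0]=2→2c, D[0]=2 ok
k=1 barrier max(L[1]=7,C[0]=7)→7c, D[1]=7 ok
k=2 barrier max(L[2]=4,C[1]=8)→8c, D[2]=8 ok
k=3 barrier max(L[3]=8,C[2]=9)→9c, D[3]=9 ok
k=4 barrier max(L[4]=2,C[3]=9)→9c, D[4]=9 ok
k=5 barrier max(L[5]=5,C[4]=3)→5c, D[5]=5 ok
k=6 barrier max(L[6]=2,C[5]=3)→3c, D[6]=2 SHORT
k=7 barrier max(L[7]=7,C[6]=2)→7c, D[7]=7 ok
k=8 barrier max(L[8]=9,C[7]=6)→9c, D[8]=9 ok
k=9 barrier C[8]=9→9c, D[9]=9 ok

hazard at step 6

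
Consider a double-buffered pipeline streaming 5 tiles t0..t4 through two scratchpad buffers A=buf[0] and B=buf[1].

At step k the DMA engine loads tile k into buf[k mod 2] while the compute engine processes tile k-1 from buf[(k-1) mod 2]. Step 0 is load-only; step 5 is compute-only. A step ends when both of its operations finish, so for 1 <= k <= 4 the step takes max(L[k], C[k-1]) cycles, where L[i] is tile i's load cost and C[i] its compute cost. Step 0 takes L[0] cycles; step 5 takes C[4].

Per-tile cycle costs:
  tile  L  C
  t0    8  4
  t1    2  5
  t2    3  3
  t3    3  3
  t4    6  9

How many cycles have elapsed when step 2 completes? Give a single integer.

end_cycle[2] = 17

step 0: L[0]=8 → dur=8, Σ=8 | A=load:t0 B=idle [load-only]
step 1: L[1]=2 C[0]=4 → dur=4, Σ=12 | A=compute:t0 B=load:t1 [compute-bound]
step 2: L[2]=3 C[1]=5 → dur=5, Σ=17 | A=load:t2 B=compute:t1 [compute-bound]
step 3: L[3]=3 C[2]=3 → dur=3, Σ=20 | A=compute:t2 B=load:t3 [tied]
step 4: L[4]=6 C[3]=3 → dur=6, Σ=26 | A=load:t4 B=compute:t3 [load-bound]
step 5: C[4]=9 → dur=9, Σ=35 | A=compute:t4 B=idle [compute-only]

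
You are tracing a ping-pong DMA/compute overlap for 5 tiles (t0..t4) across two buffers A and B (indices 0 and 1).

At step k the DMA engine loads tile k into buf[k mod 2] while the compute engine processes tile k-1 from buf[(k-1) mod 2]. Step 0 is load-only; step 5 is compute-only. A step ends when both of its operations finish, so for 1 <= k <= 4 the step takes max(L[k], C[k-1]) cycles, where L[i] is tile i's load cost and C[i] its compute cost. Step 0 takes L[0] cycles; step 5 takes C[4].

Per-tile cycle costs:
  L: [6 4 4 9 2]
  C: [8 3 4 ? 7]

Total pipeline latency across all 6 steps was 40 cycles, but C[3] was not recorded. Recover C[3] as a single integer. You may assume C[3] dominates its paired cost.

C[3] = 6

step 0 → dur = L[0]=6 = 6
step 1 → dur = max(L[1]=4, C[0]=8) = 8
step 2 → dur = max(L[2]=4, C[1]=3) = 4
step 3 → dur = max(L[3]=9, C[2]=4) = 9
step 4 → dur = max(L[4]=2, C[3]=?) = C[3]  (unknown; binding)
step 5 → dur = C[4]=7 = 7
sum of known step durations = 34
dur[4] = total - known = 40 - 34 = 6
C[3] is the binding max in step 4, so C[3] = dur[4] = 6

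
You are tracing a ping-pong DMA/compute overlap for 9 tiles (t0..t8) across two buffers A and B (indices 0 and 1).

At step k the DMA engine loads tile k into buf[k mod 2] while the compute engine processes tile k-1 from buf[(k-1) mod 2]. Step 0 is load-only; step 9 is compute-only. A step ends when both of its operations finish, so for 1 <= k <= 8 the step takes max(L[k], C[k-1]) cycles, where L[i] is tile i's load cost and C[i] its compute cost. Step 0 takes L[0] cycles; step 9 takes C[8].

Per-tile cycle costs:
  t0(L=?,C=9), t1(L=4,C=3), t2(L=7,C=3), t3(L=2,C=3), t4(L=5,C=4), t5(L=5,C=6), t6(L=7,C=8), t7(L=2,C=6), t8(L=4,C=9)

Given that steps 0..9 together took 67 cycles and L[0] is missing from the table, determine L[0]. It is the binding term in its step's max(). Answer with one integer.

L[0] = 8

step 0 | dur = L[0]=? = L[0]  (unknown; binding)
step 1 | dur = max(L[1]=4, C[0]=9) = 9
step 2 | dur = max(L[2]=7, C[1]=3) = 7
step 3 | dur = max(L[3]=2, C[2]=3) = 3
step 4 | dur = max(L[4]=5, C[3]=3) = 5
step 5 | dur = max(L[5]=5, C[4]=4) = 5
step 6 | dur = max(L[6]=7, C[5]=6) = 7
step 7 | dur = max(L[7]=2, C[6]=8) = 8
step 8 | dur = max(L[8]=4, C[7]=6) = 6
step 9 | dur = C[8]=9 = 9
sum of known step durations = 59
dur[0] = total - known = 67 - 59 = 8
L[0] is the binding max in step 0, so L[0] = dur[0] = 8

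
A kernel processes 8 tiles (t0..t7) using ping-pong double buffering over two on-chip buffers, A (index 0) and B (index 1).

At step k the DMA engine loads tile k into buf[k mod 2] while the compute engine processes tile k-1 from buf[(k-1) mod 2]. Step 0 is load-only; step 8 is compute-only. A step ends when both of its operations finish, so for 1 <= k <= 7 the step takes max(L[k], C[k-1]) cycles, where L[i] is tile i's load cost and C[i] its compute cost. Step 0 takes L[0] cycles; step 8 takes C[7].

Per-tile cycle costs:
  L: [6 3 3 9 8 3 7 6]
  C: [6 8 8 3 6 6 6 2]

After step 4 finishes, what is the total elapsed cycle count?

end_cycle[4] = 37

k=0 load=t0/6c comp=- wait=6 total=6
k=1 load=t1/3c comp=t0/6c wait=6 total=12
k=2 load=t2/3c comp=t1/8c wait=8 total=20
k=3 load=t3/9c comp=t2/8c wait=9 total=29
k=4 load=t4/8c comp=t3/3c wait=8 total=37
k=5 load=t5/3c comp=t4/6c wait=6 total=43
k=6 load=t6/7c comp=t5/6c wait=7 total=50
k=7 load=t7/6c comp=t6/6c wait=6 total=56
k=8 load=- comp=t7/2c wait=2 total=58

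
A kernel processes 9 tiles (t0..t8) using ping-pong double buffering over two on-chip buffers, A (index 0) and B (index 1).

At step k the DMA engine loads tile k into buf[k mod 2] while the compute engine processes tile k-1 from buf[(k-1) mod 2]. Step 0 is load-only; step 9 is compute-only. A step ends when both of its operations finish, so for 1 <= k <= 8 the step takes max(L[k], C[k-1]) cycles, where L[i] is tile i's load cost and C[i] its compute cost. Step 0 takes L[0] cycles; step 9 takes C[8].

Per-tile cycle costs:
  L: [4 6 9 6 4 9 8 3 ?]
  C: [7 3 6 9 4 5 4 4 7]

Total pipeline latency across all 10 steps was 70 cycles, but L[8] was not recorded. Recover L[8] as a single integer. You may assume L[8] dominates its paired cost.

L[8] = 7

step 0 | dur = L[0]=4 = 4
step 1 | dur = max(L[1]=6, C[0]=7) = 7
step 2 | dur = max(L[2]=9, C[1]=3) = 9
step 3 | dur = max(L[3]=6, C[2]=6) = 6
step 4 | dur = max(L[4]=4, C[3]=9) = 9
step 5 | dur = max(L[5]=9, C[4]=4) = 9
step 6 | dur = max(L[6]=8, C[5]=5) = 8
step 7 | dur = max(L[7]=3, C[6]=4) = 4
step 8 | dur = max(L[8]=?, C[7]=4) = L[8]  (unknown; binding)
step 9 | dur = C[8]=7 = 7
sum of known step durations = 63
dur[8] = total - known = 70 - 63 = 7
L[8] is the binding max in step 8, so L[8] = dur[8] = 7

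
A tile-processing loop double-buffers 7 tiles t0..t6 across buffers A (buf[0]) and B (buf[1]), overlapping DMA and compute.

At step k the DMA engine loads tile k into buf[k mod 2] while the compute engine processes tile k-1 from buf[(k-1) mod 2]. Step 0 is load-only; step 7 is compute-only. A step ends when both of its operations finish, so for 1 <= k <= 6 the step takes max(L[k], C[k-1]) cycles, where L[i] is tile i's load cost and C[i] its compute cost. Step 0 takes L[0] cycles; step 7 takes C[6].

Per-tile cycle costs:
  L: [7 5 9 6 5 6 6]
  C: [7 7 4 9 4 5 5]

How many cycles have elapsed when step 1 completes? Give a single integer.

end_cycle[1] = 14

[0] DMA t0→A (7c) ∥ CU idle ⇒ 7c, clock 7
[1] DMA t1→B (5c) ∥ CU A:t0 (7c) ⇒ 7c, clock 14
[2] DMA t2→A (9c) ∥ CU B:t1 (7c) ⇒ 9c, clock 23
[3] DMA t3→B (6c) ∥ CU A:t2 (4c) ⇒ 6c, clock 29
[4] DMA t4→A (5c) ∥ CU B:t3 (9c) ⇒ 9c, clock 38
[5] DMA t5→B (6c) ∥ CU A:t4 (4c) ⇒ 6c, clock 44
[6] DMA t6→A (6c) ∥ CU B:t5 (5c) ⇒ 6c, clock 50
[7] DMA idle ∥ CU A:t6 (5c) ⇒ 5c, clock 55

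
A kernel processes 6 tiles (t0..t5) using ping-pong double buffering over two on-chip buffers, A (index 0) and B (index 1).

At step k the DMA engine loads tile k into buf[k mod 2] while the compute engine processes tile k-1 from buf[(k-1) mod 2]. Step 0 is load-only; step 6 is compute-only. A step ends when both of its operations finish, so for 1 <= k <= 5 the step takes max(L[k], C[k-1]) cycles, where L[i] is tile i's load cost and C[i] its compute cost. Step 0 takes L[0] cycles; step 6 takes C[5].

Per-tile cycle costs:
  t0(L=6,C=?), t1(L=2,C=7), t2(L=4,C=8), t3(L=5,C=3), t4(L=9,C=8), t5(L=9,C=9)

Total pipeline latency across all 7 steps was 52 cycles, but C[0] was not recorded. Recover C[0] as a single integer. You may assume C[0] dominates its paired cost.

step 0 = dur = L[0]=6 = 6
step 1 = dur = max(L[1]=2, C[0]=?) = C[0]  (unknown; binding)
step 2 = dur = max(L[2]=4, C[1]=7) = 7
step 3 = dur = max(L[3]=5, C[2]=8) = 8
step 4 = dur = max(L[4]=9, C[3]=3) = 9
step 5 = dur = max(L[5]=9, C[4]=8) = 9
step 6 = dur = C[5]=9 = 9
sum of known step durations = 48
dur[1] = total - known = 52 - 48 = 4
C[0] is the binding max in step 1, so C[0] = dur[1] = 4

C[0] = 4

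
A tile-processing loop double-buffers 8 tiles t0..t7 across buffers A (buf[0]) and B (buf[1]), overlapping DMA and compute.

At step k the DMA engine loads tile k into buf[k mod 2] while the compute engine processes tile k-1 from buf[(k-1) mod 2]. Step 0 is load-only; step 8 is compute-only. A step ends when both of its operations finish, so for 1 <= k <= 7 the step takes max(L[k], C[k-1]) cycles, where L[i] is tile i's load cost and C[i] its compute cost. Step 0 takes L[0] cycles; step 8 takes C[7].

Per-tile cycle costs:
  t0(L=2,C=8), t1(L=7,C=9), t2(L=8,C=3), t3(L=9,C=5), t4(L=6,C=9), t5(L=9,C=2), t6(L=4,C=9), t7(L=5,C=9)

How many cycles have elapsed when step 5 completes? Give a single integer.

end_cycle[5] = 43

step 0: L[0]=2 → dur=2, Σ=2 | A=load:t0 B=idle [load-only]
step 1: L[1]=7 C[0]=8 → dur=8, Σ=10 | A=compute:t0 B=load:t1 [compute-bound]
step 2: L[2]=8 C[1]=9 → dur=9, Σ=19 | A=load:t2 B=compute:t1 [compute-bound]
step 3: L[3]=9 C[2]=3 → dur=9, Σ=28 | A=compute:t2 B=load:t3 [load-bound]
step 4: L[4]=6 C[3]=5 → dur=6, Σ=34 | A=load:t4 B=compute:t3 [load-bound]
step 5: L[5]=9 C[4]=9 → dur=9, Σ=43 | A=compute:t4 B=load:t5 [tied]
step 6: L[6]=4 C[5]=2 → dur=4, Σ=47 | A=load:t6 B=compute:t5 [load-bound]
step 7: L[7]=5 C[6]=9 → dur=9, Σ=56 | A=compute:t6 B=load:t7 [compute-bound]
step 8: C[7]=9 → dur=9, Σ=65 | A=idle B=compute:t7 [compute-only]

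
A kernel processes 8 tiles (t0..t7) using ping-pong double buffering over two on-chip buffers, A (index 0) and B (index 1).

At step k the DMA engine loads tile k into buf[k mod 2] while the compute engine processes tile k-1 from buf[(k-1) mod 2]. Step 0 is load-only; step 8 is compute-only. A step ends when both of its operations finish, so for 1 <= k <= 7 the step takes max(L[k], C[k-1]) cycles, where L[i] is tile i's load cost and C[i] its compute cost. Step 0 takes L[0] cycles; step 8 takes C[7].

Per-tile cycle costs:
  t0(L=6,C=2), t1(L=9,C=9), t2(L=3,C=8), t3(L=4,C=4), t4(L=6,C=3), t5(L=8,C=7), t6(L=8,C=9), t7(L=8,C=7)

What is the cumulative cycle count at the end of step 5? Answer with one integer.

end_cycle[5] = 46

  0. 6=6c; end=6; A:t0 B:-
  1. max(9,2)=9c; end=15; A:t0 B:t1
  2. max(3,9)=9c; end=24; A:t2 B:t1
  3. max(4,8)=8c; end=32; A:t2 B:t3
  4. max(6,4)=6c; end=38; A:t4 B:t3
  5. max(8,3)=8c; end=46; A:t4 B:t5
  6. max(8,7)=8c; end=54; A:t6 B:t5
  7. max(8,9)=9c; end=63; A:t6 B:t7
  8. 7=7c; end=70; A:t6 B:t7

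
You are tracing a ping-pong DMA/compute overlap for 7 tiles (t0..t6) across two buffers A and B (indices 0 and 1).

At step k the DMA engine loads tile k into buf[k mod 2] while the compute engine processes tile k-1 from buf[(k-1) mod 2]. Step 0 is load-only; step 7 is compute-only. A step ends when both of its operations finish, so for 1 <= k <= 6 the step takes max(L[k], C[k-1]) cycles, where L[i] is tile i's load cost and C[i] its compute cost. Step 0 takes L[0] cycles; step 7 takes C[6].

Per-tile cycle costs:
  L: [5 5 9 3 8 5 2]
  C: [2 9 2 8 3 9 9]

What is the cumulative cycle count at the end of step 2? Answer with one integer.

[0] DMA t0→A (5c) ∥ CU idle ⇒ 5c, clock 5
[1] DMA t1→B (5c) ∥ CU A:t0 (2c) ⇒ 5c, clock 10
[2] DMA t2→A (9c) ∥ CU B:t1 (9c) ⇒ 9c, clock 19
[3] DMA t3→B (3c) ∥ CU A:t2 (2c) ⇒ 3c, clock 22
[4] DMA t4→A (8c) ∥ CU B:t3 (8c) ⇒ 8c, clock 30
[5] DMA t5→B (5c) ∥ CU A:t4 (3c) ⇒ 5c, clock 35
[6] DMA t6→A (2c) ∥ CU B:t5 (9c) ⇒ 9c, clock 44
[7] DMA idle ∥ CU A:t6 (9c) ⇒ 9c, clock 53

end_cycle[2] = 19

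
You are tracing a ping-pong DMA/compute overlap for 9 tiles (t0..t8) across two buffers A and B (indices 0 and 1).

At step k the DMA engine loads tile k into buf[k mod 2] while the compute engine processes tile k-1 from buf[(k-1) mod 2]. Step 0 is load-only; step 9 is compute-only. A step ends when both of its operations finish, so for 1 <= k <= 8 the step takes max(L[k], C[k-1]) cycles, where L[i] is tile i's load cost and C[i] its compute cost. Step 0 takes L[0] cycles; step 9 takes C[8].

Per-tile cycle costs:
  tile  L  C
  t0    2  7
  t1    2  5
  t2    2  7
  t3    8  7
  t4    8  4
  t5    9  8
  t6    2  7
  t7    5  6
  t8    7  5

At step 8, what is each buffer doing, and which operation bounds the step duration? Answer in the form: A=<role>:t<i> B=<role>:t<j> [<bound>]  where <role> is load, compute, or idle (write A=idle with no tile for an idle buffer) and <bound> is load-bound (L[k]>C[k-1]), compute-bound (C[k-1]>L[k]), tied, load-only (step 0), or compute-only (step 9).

k=0 load=t0/2c comp=- wait=2 total=2
k=1 load=t1/2c comp=t0/7c wait=7 total=9
k=2 load=t2/2c comp=t1/5c wait=5 total=14
k=3 load=t3/8c comp=t2/7c wait=8 total=22
k=4 load=t4/8c comp=t3/7c wait=8 total=30
k=5 load=t5/9c comp=t4/4c wait=9 total=39
k=6 load=t6/2c comp=t5/8c wait=8 total=47
k=7 load=t7/5c comp=t6/7c wait=7 total=54
k=8 load=t8/7c comp=t7/6c wait=7 total=61
k=9 load=- comp=t8/5c wait=5 total=66

step 8: A=load:t8 B=compute:t7 [load-bound]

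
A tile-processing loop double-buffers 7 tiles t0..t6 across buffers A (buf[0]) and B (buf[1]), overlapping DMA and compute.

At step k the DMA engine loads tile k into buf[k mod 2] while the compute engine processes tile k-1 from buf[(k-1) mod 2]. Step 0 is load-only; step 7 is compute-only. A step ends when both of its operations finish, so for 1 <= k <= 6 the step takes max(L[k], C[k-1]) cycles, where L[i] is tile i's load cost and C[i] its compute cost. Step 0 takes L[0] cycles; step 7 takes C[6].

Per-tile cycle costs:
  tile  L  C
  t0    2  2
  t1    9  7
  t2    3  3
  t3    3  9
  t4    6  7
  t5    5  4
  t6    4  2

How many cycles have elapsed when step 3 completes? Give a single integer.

step 0: L[0]=2 → dur=2, Σ=2 | A=load:t0 B=idle [load-only]
step 1: L[1]=9 C[0]=2 → dur=9, Σ=11 | A=compute:t0 B=load:t1 [load-bound]
step 2: L[2]=3 C[1]=7 → dur=7, Σ=18 | A=load:t2 B=compute:t1 [compute-bound]
step 3: L[3]=3 C[2]=3 → dur=3, Σ=21 | A=compute:t2 B=load:t3 [tied]
step 4: L[4]=6 C[3]=9 → dur=9, Σ=30 | A=load:t4 B=compute:t3 [compute-bound]
step 5: L[5]=5 C[4]=7 → dur=7, Σ=37 | A=compute:t4 B=load:t5 [compute-bound]
step 6: L[6]=4 C[5]=4 → dur=4, Σ=41 | A=load:t6 B=compute:t5 [tied]
step 7: C[6]=2 → dur=2, Σ=43 | A=compute:t6 B=idle [compute-only]

end_cycle[3] = 21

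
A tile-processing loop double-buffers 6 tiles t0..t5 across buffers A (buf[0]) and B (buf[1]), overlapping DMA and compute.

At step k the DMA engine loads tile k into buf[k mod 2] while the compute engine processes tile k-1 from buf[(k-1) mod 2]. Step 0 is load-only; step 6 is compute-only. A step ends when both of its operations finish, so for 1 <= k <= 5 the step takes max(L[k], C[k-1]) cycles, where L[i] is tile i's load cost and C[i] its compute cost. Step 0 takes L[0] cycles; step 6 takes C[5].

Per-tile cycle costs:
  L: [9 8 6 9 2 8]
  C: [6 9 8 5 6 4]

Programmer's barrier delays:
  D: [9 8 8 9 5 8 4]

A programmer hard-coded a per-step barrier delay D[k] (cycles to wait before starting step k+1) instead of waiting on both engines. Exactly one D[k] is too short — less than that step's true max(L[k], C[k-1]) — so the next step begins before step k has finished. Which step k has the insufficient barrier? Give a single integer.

k=0 barrier L[0]=9→9c, D[0]=9 ok
k=1 barrier max(L[1]=8,C[0]=6)→8c, D[1]=8 ok
k=2 barrier max(L[2]=6,C[1]=9)→9c, D[2]=8 SHORT
k=3 barrier max(L[3]=9,C[2]=8)→9c, D[3]=9 ok
k=4 barrier max(L[4]=2,C[3]=5)→5c, D[4]=5 ok
k=5 barrier max(L[5]=8,C[4]=6)→8c, D[5]=8 ok
k=6 barrier C[5]=4→4c, D[6]=4 ok

hazard at step 2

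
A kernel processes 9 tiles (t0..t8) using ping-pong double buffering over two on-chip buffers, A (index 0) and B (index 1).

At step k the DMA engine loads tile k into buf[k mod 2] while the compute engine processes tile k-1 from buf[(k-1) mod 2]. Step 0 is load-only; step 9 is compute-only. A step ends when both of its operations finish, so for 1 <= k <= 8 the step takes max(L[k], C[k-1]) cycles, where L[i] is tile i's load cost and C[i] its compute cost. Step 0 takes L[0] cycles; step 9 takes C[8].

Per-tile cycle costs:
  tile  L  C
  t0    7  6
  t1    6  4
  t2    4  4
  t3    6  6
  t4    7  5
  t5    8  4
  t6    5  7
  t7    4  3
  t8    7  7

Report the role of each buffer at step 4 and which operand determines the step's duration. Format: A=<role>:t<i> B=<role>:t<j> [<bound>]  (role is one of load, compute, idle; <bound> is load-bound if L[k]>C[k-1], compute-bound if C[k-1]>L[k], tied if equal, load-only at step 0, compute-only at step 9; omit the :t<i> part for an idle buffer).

  0. 7=7c; end=7; A:t0 B:-
  1. max(6,6)=6c; end=13; A:t0 B:t1
  2. max(4,4)=4c; end=17; A:t2 B:t1
  3. max(6,4)=6c; end=23; A:t2 B:t3
  4. max(7,6)=7c; end=30; A:t4 B:t3
  5. max(8,5)=8c; end=38; A:t4 B:t5
  6. max(5,4)=5c; end=43; A:t6 B:t5
  7. max(4,7)=7c; end=50; A:t6 B:t7
  8. max(7,3)=7c; end=57; A:t8 B:t7
  9. 7=7c; end=64; A:t8 B:t7

step 4: A=load:t4 B=compute:t3 [load-bound]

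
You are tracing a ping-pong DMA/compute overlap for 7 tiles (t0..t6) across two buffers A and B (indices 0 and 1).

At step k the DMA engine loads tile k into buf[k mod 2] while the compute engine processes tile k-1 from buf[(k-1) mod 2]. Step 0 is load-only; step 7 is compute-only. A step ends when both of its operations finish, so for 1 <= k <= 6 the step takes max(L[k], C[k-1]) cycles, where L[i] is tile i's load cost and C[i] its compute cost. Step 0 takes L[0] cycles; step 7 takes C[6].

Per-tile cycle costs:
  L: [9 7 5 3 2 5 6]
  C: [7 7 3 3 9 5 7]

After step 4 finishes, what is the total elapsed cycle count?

k=0 load=t0/9c comp=- wait=9 total=9
k=1 load=t1/7c comp=t0/7c wait=7 total=16
k=2 load=t2/5c comp=t1/7c wait=7 total=23
k=3 load=t3/3c comp=t2/3c wait=3 total=26
k=4 load=t4/2c comp=t3/3c wait=3 total=29
k=5 load=t5/5c comp=t4/9c wait=9 total=38
k=6 load=t6/6c comp=t5/5c wait=6 total=44
k=7 load=- comp=t6/7c wait=7 total=51

end_cycle[4] = 29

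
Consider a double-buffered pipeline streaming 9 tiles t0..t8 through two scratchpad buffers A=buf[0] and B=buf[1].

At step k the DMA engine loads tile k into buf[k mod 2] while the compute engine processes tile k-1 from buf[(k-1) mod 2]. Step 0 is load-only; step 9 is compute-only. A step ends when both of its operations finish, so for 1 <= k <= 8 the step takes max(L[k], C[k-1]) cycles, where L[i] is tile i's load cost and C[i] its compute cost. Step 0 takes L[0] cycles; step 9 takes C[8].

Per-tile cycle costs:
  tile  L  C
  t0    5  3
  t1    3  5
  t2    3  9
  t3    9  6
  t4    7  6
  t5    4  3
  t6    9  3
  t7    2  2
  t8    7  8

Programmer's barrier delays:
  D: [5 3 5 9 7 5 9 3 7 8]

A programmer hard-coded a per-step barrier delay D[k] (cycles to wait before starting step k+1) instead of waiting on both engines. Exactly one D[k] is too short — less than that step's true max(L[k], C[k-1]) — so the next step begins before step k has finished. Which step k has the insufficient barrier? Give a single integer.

hazard at step 5

step 0: need L[0]=5 = 5; D[0]=5 ok
step 1: need max(L[1]=3,C[0]=3) = 3; D[1]=3 ok
step 2: need max(L[2]=3,C[1]=5) = 5; D[2]=5 ok
step 3: need max(L[3]=9,C[2]=9) = 9; D[3]=9 ok
step 4: need max(L[4]=7,C[3]=6) = 7; D[4]=7 ok
step 5: need max(L[5]=4,C[4]=6) = 6; D[5]=5 SHORT
step 6: need max(L[6]=9,C[5]=3) = 9; D[6]=9 ok
step 7: need max(L[7]=2,C[6]=3) = 3; D[7]=3 ok
step 8: need max(L[8]=7,C[7]=2) = 7; D[8]=7 ok
step 9: need C[8]=8 = 8; D[9]=8 ok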